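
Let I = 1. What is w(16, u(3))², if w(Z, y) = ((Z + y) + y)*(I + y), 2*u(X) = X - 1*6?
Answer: 169/4 ≈ 42.250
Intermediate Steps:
u(X) = -3 + X/2 (u(X) = (X - 1*6)/2 = (X - 6)/2 = (-6 + X)/2 = -3 + X/2)
w(Z, y) = (1 + y)*(Z + 2*y) (w(Z, y) = ((Z + y) + y)*(1 + y) = (Z + 2*y)*(1 + y) = (1 + y)*(Z + 2*y))
w(16, u(3))² = (16 + 2*(-3 + (½)*3) + 2*(-3 + (½)*3)² + 16*(-3 + (½)*3))² = (16 + 2*(-3 + 3/2) + 2*(-3 + 3/2)² + 16*(-3 + 3/2))² = (16 + 2*(-3/2) + 2*(-3/2)² + 16*(-3/2))² = (16 - 3 + 2*(9/4) - 24)² = (16 - 3 + 9/2 - 24)² = (-13/2)² = 169/4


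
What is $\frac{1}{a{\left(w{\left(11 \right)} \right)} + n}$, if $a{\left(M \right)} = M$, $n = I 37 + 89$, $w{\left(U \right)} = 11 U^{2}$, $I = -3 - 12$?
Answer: $\frac{1}{865} \approx 0.0011561$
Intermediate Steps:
$I = -15$ ($I = -3 - 12 = -15$)
$n = -466$ ($n = \left(-15\right) 37 + 89 = -555 + 89 = -466$)
$\frac{1}{a{\left(w{\left(11 \right)} \right)} + n} = \frac{1}{11 \cdot 11^{2} - 466} = \frac{1}{11 \cdot 121 - 466} = \frac{1}{1331 - 466} = \frac{1}{865}$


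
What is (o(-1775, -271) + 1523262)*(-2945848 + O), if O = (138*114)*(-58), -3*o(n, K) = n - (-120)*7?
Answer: -17635231117184/3 ≈ -5.8784e+12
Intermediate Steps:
o(n, K) = -280 - n/3 (o(n, K) = -(n - (-120)*7)/3 = -(n - 1*(-840))/3 = -(n + 840)/3 = -(840 + n)/3 = -280 - n/3)
O = -912456 (O = 15732*(-58) = -912456)
(o(-1775, -271) + 1523262)*(-2945848 + O) = ((-280 - 1/3*(-1775)) + 1523262)*(-2945848 - 912456) = ((-280 + 1775/3) + 1523262)*(-3858304) = (935/3 + 1523262)*(-3858304) = (4570721/3)*(-3858304) = -17635231117184/3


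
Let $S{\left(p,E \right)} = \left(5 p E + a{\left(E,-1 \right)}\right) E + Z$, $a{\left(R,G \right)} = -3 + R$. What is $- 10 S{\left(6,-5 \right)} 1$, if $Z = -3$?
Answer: $-7870$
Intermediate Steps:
$S{\left(p,E \right)} = -3 + E \left(-3 + E + 5 E p\right)$ ($S{\left(p,E \right)} = \left(5 p E + \left(-3 + E\right)\right) E - 3 = \left(5 E p + \left(-3 + E\right)\right) E - 3 = \left(-3 + E + 5 E p\right) E - 3 = E \left(-3 + E + 5 E p\right) - 3 = -3 + E \left(-3 + E + 5 E p\right)$)
$- 10 S{\left(6,-5 \right)} 1 = - 10 \left(-3 - 5 \left(-3 - 5\right) + 5 \cdot 6 \left(-5\right)^{2}\right) 1 = - 10 \left(-3 - -40 + 5 \cdot 6 \cdot 25\right) 1 = - 10 \left(-3 + 40 + 750\right) 1 = \left(-10\right) 787 \cdot 1 = \left(-7870\right) 1 = -7870$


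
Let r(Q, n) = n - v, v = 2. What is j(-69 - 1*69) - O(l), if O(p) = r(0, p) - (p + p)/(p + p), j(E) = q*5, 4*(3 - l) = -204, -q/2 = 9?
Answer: -141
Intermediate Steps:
q = -18 (q = -2*9 = -18)
l = 54 (l = 3 - ¼*(-204) = 3 + 51 = 54)
j(E) = -90 (j(E) = -18*5 = -90)
r(Q, n) = -2 + n (r(Q, n) = n - 1*2 = n - 2 = -2 + n)
O(p) = -3 + p (O(p) = (-2 + p) - (p + p)/(p + p) = (-2 + p) - 2*p/(2*p) = (-2 + p) - 2*p*1/(2*p) = (-2 + p) - 1*1 = (-2 + p) - 1 = -3 + p)
j(-69 - 1*69) - O(l) = -90 - (-3 + 54) = -90 - 1*51 = -90 - 51 = -141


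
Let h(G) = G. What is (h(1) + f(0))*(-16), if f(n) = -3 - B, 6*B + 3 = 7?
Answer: 128/3 ≈ 42.667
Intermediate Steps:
B = 2/3 (B = -1/2 + (1/6)*7 = -1/2 + 7/6 = 2/3 ≈ 0.66667)
f(n) = -11/3 (f(n) = -3 - 1*2/3 = -3 - 2/3 = -11/3)
(h(1) + f(0))*(-16) = (1 - 11/3)*(-16) = -8/3*(-16) = 128/3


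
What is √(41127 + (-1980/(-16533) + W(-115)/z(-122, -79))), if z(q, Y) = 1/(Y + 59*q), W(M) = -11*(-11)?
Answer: I*√23409744370/167 ≈ 916.18*I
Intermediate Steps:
W(M) = 121
√(41127 + (-1980/(-16533) + W(-115)/z(-122, -79))) = √(41127 + (-1980/(-16533) + 121/(1/(-79 + 59*(-122))))) = √(41127 + (-1980*(-1/16533) + 121/(1/(-79 - 7198)))) = √(41127 + (20/167 + 121/(1/(-7277)))) = √(41127 + (20/167 + 121/(-1/7277))) = √(41127 + (20/167 + 121*(-7277))) = √(41127 + (20/167 - 880517)) = √(41127 - 147046319/167) = √(-140178110/167) = I*√23409744370/167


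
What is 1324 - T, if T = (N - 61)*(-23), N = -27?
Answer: -700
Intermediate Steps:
T = 2024 (T = (-27 - 61)*(-23) = -88*(-23) = 2024)
1324 - T = 1324 - 1*2024 = 1324 - 2024 = -700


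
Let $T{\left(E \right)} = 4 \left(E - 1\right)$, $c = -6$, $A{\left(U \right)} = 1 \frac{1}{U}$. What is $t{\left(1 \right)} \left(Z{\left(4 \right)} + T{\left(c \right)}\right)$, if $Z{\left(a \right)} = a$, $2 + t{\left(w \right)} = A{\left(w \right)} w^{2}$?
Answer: $24$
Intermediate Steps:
$A{\left(U \right)} = \frac{1}{U}$
$t{\left(w \right)} = -2 + w$ ($t{\left(w \right)} = -2 + \frac{w^{2}}{w} = -2 + w$)
$T{\left(E \right)} = -4 + 4 E$ ($T{\left(E \right)} = 4 \left(-1 + E\right) = -4 + 4 E$)
$t{\left(1 \right)} \left(Z{\left(4 \right)} + T{\left(c \right)}\right) = \left(-2 + 1\right) \left(4 + \left(-4 + 4 \left(-6\right)\right)\right) = - (4 - 28) = \left(-1\right) \left(-24\right) = 24$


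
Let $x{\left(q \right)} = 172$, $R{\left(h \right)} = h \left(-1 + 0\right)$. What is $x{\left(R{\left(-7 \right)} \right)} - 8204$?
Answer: $-8032$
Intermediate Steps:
$R{\left(h \right)} = - h$ ($R{\left(h \right)} = h \left(-1\right) = - h$)
$x{\left(R{\left(-7 \right)} \right)} - 8204 = 172 - 8204 = -8032$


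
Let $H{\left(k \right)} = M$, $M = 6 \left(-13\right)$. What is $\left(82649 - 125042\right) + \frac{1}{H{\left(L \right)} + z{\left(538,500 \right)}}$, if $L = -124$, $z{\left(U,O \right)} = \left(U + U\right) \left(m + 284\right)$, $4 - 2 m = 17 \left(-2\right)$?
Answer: $- \frac{13817998349}{325950} \approx -42393.0$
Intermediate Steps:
$m = 19$ ($m = 2 - \frac{17 \left(-2\right)}{2} = 2 - -17 = 2 + 17 = 19$)
$z{\left(U,O \right)} = 606 U$ ($z{\left(U,O \right)} = \left(U + U\right) \left(19 + 284\right) = 2 U 303 = 606 U$)
$M = -78$
$H{\left(k \right)} = -78$
$\left(82649 - 125042\right) + \frac{1}{H{\left(L \right)} + z{\left(538,500 \right)}} = \left(82649 - 125042\right) + \frac{1}{-78 + 606 \cdot 538} = -42393 + \frac{1}{-78 + 326028} = -42393 + \frac{1}{325950} = - \frac{13817998349}{325950}$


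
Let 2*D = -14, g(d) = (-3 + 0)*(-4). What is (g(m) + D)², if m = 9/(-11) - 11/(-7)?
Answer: 25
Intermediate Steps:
m = 58/77 (m = 9*(-1/11) - 11*(-⅐) = -9/11 + 11/7 = 58/77 ≈ 0.75325)
g(d) = 12 (g(d) = -3*(-4) = 12)
D = -7 (D = (½)*(-14) = -7)
(g(m) + D)² = (12 - 7)² = 5² = 25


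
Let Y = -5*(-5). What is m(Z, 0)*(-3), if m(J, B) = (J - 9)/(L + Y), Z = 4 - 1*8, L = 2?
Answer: 13/9 ≈ 1.4444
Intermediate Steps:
Z = -4 (Z = 4 - 8 = -4)
Y = 25
m(J, B) = -⅓ + J/27 (m(J, B) = (J - 9)/(2 + 25) = (-9 + J)/27 = (-9 + J)*(1/27) = -⅓ + J/27)
m(Z, 0)*(-3) = (-⅓ + (1/27)*(-4))*(-3) = (-⅓ - 4/27)*(-3) = -13/27*(-3) = 13/9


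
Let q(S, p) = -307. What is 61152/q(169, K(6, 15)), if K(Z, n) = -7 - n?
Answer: -61152/307 ≈ -199.19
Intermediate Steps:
61152/q(169, K(6, 15)) = 61152/(-307) = 61152*(-1/307) = -61152/307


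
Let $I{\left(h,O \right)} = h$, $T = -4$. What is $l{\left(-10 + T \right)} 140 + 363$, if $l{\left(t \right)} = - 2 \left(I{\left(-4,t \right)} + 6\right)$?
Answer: $-197$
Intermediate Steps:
$l{\left(t \right)} = -4$ ($l{\left(t \right)} = - 2 \left(-4 + 6\right) = \left(-2\right) 2 = -4$)
$l{\left(-10 + T \right)} 140 + 363 = \left(-4\right) 140 + 363 = -560 + 363 = -197$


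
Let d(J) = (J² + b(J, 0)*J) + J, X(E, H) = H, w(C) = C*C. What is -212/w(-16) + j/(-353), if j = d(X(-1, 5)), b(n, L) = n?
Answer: -22229/22592 ≈ -0.98393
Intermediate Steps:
w(C) = C²
d(J) = J + 2*J² (d(J) = (J² + J*J) + J = (J² + J²) + J = 2*J² + J = J + 2*J²)
j = 55 (j = 5*(1 + 2*5) = 5*(1 + 10) = 5*11 = 55)
-212/w(-16) + j/(-353) = -212/((-16)²) + 55/(-353) = -212/256 + 55*(-1/353) = -212*1/256 - 55/353 = -53/64 - 55/353 = -22229/22592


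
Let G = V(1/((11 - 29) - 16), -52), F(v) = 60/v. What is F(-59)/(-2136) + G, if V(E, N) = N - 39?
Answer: -955677/10502 ≈ -91.000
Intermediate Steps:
V(E, N) = -39 + N
G = -91 (G = -39 - 52 = -91)
F(-59)/(-2136) + G = (60/(-59))/(-2136) - 91 = (60*(-1/59))*(-1/2136) - 91 = -60/59*(-1/2136) - 91 = 5/10502 - 91 = -955677/10502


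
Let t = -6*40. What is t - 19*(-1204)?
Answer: 22636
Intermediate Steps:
t = -240
t - 19*(-1204) = -240 - 19*(-1204) = -240 + 22876 = 22636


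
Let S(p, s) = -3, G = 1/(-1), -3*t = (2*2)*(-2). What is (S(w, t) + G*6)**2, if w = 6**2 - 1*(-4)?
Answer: 81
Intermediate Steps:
t = 8/3 (t = -2*2*(-2)/3 = -4*(-2)/3 = -1/3*(-8) = 8/3 ≈ 2.6667)
G = -1
w = 40 (w = 36 + 4 = 40)
(S(w, t) + G*6)**2 = (-3 - 1*6)**2 = (-3 - 6)**2 = (-9)**2 = 81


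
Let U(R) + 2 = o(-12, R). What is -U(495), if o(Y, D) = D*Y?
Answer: 5942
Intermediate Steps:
U(R) = -2 - 12*R (U(R) = -2 + R*(-12) = -2 - 12*R)
-U(495) = -(-2 - 12*495) = -(-2 - 5940) = -1*(-5942) = 5942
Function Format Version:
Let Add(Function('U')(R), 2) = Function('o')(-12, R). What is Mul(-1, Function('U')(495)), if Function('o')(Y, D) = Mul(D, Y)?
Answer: 5942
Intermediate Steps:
Function('U')(R) = Add(-2, Mul(-12, R)) (Function('U')(R) = Add(-2, Mul(R, -12)) = Add(-2, Mul(-12, R)))
Mul(-1, Function('U')(495)) = Mul(-1, Add(-2, Mul(-12, 495))) = Mul(-1, Add(-2, -5940)) = Mul(-1, -5942) = 5942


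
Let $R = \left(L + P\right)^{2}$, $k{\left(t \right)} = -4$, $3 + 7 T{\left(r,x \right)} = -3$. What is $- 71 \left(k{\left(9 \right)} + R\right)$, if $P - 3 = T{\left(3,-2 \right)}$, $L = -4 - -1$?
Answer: $\frac{11360}{49} \approx 231.84$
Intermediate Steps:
$L = -3$ ($L = -4 + 1 = -3$)
$T{\left(r,x \right)} = - \frac{6}{7}$ ($T{\left(r,x \right)} = - \frac{3}{7} + \frac{1}{7} \left(-3\right) = - \frac{3}{7} - \frac{3}{7} = - \frac{6}{7}$)
$P = \frac{15}{7}$ ($P = 3 - \frac{6}{7} = \frac{15}{7} \approx 2.1429$)
$R = \frac{36}{49}$ ($R = \left(-3 + \frac{15}{7}\right)^{2} = \left(- \frac{6}{7}\right)^{2} = \frac{36}{49} \approx 0.73469$)
$- 71 \left(k{\left(9 \right)} + R\right) = - 71 \left(-4 + \frac{36}{49}\right) = \left(-71\right) \left(- \frac{160}{49}\right) = \frac{11360}{49}$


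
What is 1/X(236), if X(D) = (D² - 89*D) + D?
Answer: 1/34928 ≈ 2.8630e-5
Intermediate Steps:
X(D) = D² - 88*D
1/X(236) = 1/(236*(-88 + 236)) = 1/(236*148) = 1/34928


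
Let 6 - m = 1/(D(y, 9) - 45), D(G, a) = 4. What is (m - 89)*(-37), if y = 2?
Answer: 125874/41 ≈ 3070.1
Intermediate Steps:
m = 247/41 (m = 6 - 1/(4 - 45) = 6 - 1/(-41) = 6 - 1*(-1/41) = 6 + 1/41 = 247/41 ≈ 6.0244)
(m - 89)*(-37) = (247/41 - 89)*(-37) = -3402/41*(-37) = 125874/41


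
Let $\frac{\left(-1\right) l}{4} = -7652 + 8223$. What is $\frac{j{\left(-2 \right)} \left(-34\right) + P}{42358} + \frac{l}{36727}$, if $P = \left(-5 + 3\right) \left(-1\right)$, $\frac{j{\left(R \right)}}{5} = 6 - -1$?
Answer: $- \frac{70188674}{777841133} \approx -0.090235$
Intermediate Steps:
$j{\left(R \right)} = 35$ ($j{\left(R \right)} = 5 \left(6 - -1\right) = 5 \left(6 + 1\right) = 5 \cdot 7 = 35$)
$P = 2$ ($P = \left(-2\right) \left(-1\right) = 2$)
$l = -2284$ ($l = - 4 \left(-7652 + 8223\right) = \left(-4\right) 571 = -2284$)
$\frac{j{\left(-2 \right)} \left(-34\right) + P}{42358} + \frac{l}{36727} = \frac{35 \left(-34\right) + 2}{42358} - \frac{2284}{36727} = \left(-1190 + 2\right) \frac{1}{42358} - \frac{2284}{36727} = \left(-1188\right) \frac{1}{42358} - \frac{2284}{36727} = - \frac{594}{21179} - \frac{2284}{36727} = - \frac{70188674}{777841133}$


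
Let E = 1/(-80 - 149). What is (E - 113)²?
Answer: 669670884/52441 ≈ 12770.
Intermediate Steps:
E = -1/229 (E = 1/(-229) = -1/229 ≈ -0.0043668)
(E - 113)² = (-1/229 - 113)² = (-25878/229)² = 669670884/52441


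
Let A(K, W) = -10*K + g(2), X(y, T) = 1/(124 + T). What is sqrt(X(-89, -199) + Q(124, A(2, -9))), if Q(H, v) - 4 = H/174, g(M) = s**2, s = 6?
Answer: sqrt(98803)/145 ≈ 2.1678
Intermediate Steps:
g(M) = 36 (g(M) = 6**2 = 36)
A(K, W) = 36 - 10*K (A(K, W) = -10*K + 36 = 36 - 10*K)
Q(H, v) = 4 + H/174
sqrt(X(-89, -199) + Q(124, A(2, -9))) = sqrt(1/(124 - 199) + (4 + (1/174)*124)) = sqrt(1/(-75) + (4 + 62/87)) = sqrt(-1/75 + 410/87) = sqrt(3407/725) = sqrt(98803)/145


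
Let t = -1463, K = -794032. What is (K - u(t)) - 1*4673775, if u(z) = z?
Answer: -5466344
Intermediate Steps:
(K - u(t)) - 1*4673775 = (-794032 - 1*(-1463)) - 1*4673775 = (-794032 + 1463) - 4673775 = -792569 - 4673775 = -5466344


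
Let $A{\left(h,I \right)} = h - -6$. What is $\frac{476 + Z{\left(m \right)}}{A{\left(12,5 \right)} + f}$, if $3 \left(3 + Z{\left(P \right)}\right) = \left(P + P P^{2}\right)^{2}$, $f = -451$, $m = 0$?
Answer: $- \frac{473}{433} \approx -1.0924$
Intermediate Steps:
$Z{\left(P \right)} = -3 + \frac{\left(P + P^{3}\right)^{2}}{3}$ ($Z{\left(P \right)} = -3 + \frac{\left(P + P P^{2}\right)^{2}}{3} = -3 + \frac{\left(P + P^{3}\right)^{2}}{3}$)
$A{\left(h,I \right)} = 6 + h$ ($A{\left(h,I \right)} = h + 6 = 6 + h$)
$\frac{476 + Z{\left(m \right)}}{A{\left(12,5 \right)} + f} = \frac{476 - \left(3 - \frac{0^{2} \left(1 + 0^{2}\right)^{2}}{3}\right)}{\left(6 + 12\right) - 451} = \frac{476 - \left(3 + 0 \left(1 + 0\right)^{2}\right)}{18 - 451} = \frac{476 - \left(3 + 0 \cdot 1^{2}\right)}{-433} = \left(476 - \left(3 + 0 \cdot 1\right)\right) \left(- \frac{1}{433}\right) = \left(476 + \left(-3 + 0\right)\right) \left(- \frac{1}{433}\right) = \left(476 - 3\right) \left(- \frac{1}{433}\right) = 473 \left(- \frac{1}{433}\right) = - \frac{473}{433}$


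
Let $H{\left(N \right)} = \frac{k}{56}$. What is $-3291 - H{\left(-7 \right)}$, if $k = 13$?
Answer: $- \frac{184309}{56} \approx -3291.2$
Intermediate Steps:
$H{\left(N \right)} = \frac{13}{56}$
$-3291 - H{\left(-7 \right)} = -3291 - \frac{13}{56} = - \frac{184309}{56}$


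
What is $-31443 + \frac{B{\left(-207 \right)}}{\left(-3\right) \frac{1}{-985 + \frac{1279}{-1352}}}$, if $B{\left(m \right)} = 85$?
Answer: $- \frac{4742631}{1352} \approx -3507.9$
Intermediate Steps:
$-31443 + \frac{B{\left(-207 \right)}}{\left(-3\right) \frac{1}{-985 + \frac{1279}{-1352}}} = -31443 + \frac{85}{\left(-3\right) \frac{1}{-985 + \frac{1279}{-1352}}} = -31443 + \frac{85}{\left(-3\right) \frac{1}{-985 + 1279 \left(- \frac{1}{1352}\right)}} = -31443 + \frac{85}{\left(-3\right) \frac{1}{-985 - \frac{1279}{1352}}} = -31443 + \frac{85}{\left(-3\right) \frac{1}{- \frac{1332999}{1352}}} = -31443 + \frac{85}{\left(-3\right) \left(- \frac{1352}{1332999}\right)} = -31443 + \frac{85}{\frac{1352}{444333}} = -31443 + 85 \cdot \frac{444333}{1352} = -31443 + \frac{37768305}{1352} = - \frac{4742631}{1352}$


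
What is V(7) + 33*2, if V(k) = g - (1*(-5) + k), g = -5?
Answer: 59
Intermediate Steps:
V(k) = -k (V(k) = -5 - (1*(-5) + k) = -5 - (-5 + k) = -5 + (5 - k) = -k)
V(7) + 33*2 = -1*7 + 33*2 = -7 + 66 = 59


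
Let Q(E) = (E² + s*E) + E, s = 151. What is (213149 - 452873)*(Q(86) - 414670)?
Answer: 94499680248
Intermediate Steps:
Q(E) = E² + 152*E (Q(E) = (E² + 151*E) + E = E² + 152*E)
(213149 - 452873)*(Q(86) - 414670) = (213149 - 452873)*(86*(152 + 86) - 414670) = -239724*(86*238 - 414670) = -239724*(20468 - 414670) = -239724*(-394202) = 94499680248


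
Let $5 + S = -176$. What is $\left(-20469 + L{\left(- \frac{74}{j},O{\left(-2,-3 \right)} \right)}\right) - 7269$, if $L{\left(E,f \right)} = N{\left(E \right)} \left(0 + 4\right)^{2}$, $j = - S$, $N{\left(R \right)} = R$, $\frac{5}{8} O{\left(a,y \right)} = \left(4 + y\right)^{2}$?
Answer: $- \frac{5021762}{181} \approx -27745.0$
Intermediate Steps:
$S = -181$ ($S = -5 - 176 = -181$)
$O{\left(a,y \right)} = \frac{8 \left(4 + y\right)^{2}}{5}$
$j = 181$ ($j = \left(-1\right) \left(-181\right) = 181$)
$L{\left(E,f \right)} = 16 E$ ($L{\left(E,f \right)} = E \left(0 + 4\right)^{2} = E 4^{2} = E 16 = 16 E$)
$\left(-20469 + L{\left(- \frac{74}{j},O{\left(-2,-3 \right)} \right)}\right) - 7269 = \left(-20469 + 16 \left(- \frac{74}{181}\right)\right) - 7269 = \left(-20469 - \frac{1184}{181}\right) - 7269 = - \frac{3706073}{181} - 7269 = - \frac{5021762}{181}$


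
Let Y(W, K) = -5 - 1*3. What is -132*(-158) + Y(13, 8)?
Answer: 20848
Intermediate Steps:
Y(W, K) = -8 (Y(W, K) = -5 - 3 = -8)
-132*(-158) + Y(13, 8) = -132*(-158) - 8 = 20856 - 8 = 20848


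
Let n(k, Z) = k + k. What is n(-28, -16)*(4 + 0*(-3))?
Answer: -224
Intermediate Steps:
n(k, Z) = 2*k
n(-28, -16)*(4 + 0*(-3)) = (2*(-28))*(4 + 0*(-3)) = -56*(4 + 0) = -56*4 = -224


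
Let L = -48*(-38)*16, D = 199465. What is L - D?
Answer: -170281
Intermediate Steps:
L = 29184 (L = 1824*16 = 29184)
L - D = 29184 - 1*199465 = 29184 - 199465 = -170281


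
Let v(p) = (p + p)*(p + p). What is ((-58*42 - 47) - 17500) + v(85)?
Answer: 8917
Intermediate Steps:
v(p) = 4*p² (v(p) = (2*p)*(2*p) = 4*p²)
((-58*42 - 47) - 17500) + v(85) = ((-58*42 - 47) - 17500) + 4*85² = ((-2436 - 47) - 17500) + 4*7225 = (-2483 - 17500) + 28900 = -19983 + 28900 = 8917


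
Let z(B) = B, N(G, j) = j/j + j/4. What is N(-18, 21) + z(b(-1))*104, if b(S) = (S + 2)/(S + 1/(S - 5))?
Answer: -2321/28 ≈ -82.893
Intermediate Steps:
N(G, j) = 1 + j/4 (N(G, j) = 1 + j*(1/4) = 1 + j/4)
b(S) = (2 + S)/(S + 1/(-5 + S))
N(-18, 21) + z(b(-1))*104 = (1 + (1/4)*21) + ((-10 + (-1)**2 - 3*(-1))/(1 + (-1)**2 - 5*(-1)))*104 = (1 + 21/4) + ((-10 + 1 + 3)/(1 + 1 + 5))*104 = 25/4 + (-6/7)*104 = 25/4 + ((1/7)*(-6))*104 = 25/4 - 6/7*104 = 25/4 - 624/7 = -2321/28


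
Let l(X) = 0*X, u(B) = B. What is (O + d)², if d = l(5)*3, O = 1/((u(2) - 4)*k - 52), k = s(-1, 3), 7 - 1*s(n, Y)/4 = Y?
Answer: 1/7056 ≈ 0.00014172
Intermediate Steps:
s(n, Y) = 28 - 4*Y
k = 16 (k = 28 - 4*3 = 28 - 12 = 16)
l(X) = 0
O = -1/84 (O = 1/((2 - 4)*16 - 52) = 1/(-2*16 - 52) = 1/(-32 - 52) = 1/(-84) = -1/84 ≈ -0.011905)
d = 0 (d = 0*3 = 0)
(O + d)² = (-1/84 + 0)² = (-1/84)² = 1/7056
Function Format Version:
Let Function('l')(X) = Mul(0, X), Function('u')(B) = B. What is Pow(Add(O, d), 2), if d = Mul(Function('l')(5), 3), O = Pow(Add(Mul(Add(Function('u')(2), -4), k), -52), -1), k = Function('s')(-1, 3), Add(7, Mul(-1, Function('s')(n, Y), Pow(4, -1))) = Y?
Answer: Rational(1, 7056) ≈ 0.00014172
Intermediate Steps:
Function('s')(n, Y) = Add(28, Mul(-4, Y))
k = 16 (k = Add(28, Mul(-4, 3)) = Add(28, -12) = 16)
Function('l')(X) = 0
O = Rational(-1, 84) (O = Pow(Add(Mul(Add(2, -4), 16), -52), -1) = Pow(Add(Mul(-2, 16), -52), -1) = Pow(Add(-32, -52), -1) = Pow(-84, -1) = Rational(-1, 84) ≈ -0.011905)
d = 0 (d = Mul(0, 3) = 0)
Pow(Add(O, d), 2) = Pow(Add(Rational(-1, 84), 0), 2) = Pow(Rational(-1, 84), 2) = Rational(1, 7056)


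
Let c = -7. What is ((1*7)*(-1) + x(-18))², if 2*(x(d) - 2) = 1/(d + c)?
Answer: 63001/2500 ≈ 25.200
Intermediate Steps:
x(d) = 2 + 1/(2*(-7 + d)) (x(d) = 2 + 1/(2*(d - 7)) = 2 + 1/(2*(-7 + d)))
((1*7)*(-1) + x(-18))² = ((1*7)*(-1) + (-27 + 4*(-18))/(2*(-7 - 18)))² = (7*(-1) + (½)*(-27 - 72)/(-25))² = (-7 + (½)*(-1/25)*(-99))² = (-7 + 99/50)² = (-251/50)² = 63001/2500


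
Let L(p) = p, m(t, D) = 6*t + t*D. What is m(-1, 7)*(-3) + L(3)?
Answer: 42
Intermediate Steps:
m(t, D) = 6*t + D*t
m(-1, 7)*(-3) + L(3) = -(6 + 7)*(-3) + 3 = -1*13*(-3) + 3 = -13*(-3) + 3 = 39 + 3 = 42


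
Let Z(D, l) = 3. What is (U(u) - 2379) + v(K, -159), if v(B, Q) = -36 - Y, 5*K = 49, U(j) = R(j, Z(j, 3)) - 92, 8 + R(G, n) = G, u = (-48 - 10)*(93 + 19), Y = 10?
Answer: -9021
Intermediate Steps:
u = -6496 (u = -58*112 = -6496)
R(G, n) = -8 + G
U(j) = -100 + j (U(j) = (-8 + j) - 92 = -100 + j)
K = 49/5 (K = (⅕)*49 = 49/5 ≈ 9.8000)
v(B, Q) = -46 (v(B, Q) = -36 - 1*10 = -36 - 10 = -46)
(U(u) - 2379) + v(K, -159) = ((-100 - 6496) - 2379) - 46 = (-6596 - 2379) - 46 = -8975 - 46 = -9021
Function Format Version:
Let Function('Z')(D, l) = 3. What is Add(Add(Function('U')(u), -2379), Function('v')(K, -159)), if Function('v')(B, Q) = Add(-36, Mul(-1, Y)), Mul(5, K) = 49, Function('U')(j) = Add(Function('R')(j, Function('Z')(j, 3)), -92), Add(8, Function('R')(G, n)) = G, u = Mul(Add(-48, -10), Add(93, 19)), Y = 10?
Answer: -9021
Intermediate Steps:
u = -6496 (u = Mul(-58, 112) = -6496)
Function('R')(G, n) = Add(-8, G)
Function('U')(j) = Add(-100, j) (Function('U')(j) = Add(Add(-8, j), -92) = Add(-100, j))
K = Rational(49, 5) (K = Mul(Rational(1, 5), 49) = Rational(49, 5) ≈ 9.8000)
Function('v')(B, Q) = -46 (Function('v')(B, Q) = Add(-36, Mul(-1, 10)) = Add(-36, -10) = -46)
Add(Add(Function('U')(u), -2379), Function('v')(K, -159)) = Add(Add(Add(-100, -6496), -2379), -46) = Add(Add(-6596, -2379), -46) = Add(-8975, -46) = -9021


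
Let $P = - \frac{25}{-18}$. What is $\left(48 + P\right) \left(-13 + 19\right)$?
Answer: $\frac{889}{3} \approx 296.33$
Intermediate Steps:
$P = \frac{25}{18}$ ($P = \left(-25\right) \left(- \frac{1}{18}\right) = \frac{25}{18} \approx 1.3889$)
$\left(48 + P\right) \left(-13 + 19\right) = \left(48 + \frac{25}{18}\right) \left(-13 + 19\right) = \frac{889}{18} \cdot 6 = \frac{889}{3}$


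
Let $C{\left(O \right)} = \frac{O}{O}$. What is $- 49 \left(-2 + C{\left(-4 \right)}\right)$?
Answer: $49$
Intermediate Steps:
$C{\left(O \right)} = 1$
$- 49 \left(-2 + C{\left(-4 \right)}\right) = - 49 \left(-2 + 1\right) = \left(-49\right) \left(-1\right) = 49$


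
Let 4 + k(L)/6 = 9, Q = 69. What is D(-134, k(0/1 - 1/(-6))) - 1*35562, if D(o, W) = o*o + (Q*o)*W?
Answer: -294986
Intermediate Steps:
k(L) = 30 (k(L) = -24 + 6*9 = -24 + 54 = 30)
D(o, W) = o² + 69*W*o (D(o, W) = o*o + (69*o)*W = o² + 69*W*o)
D(-134, k(0/1 - 1/(-6))) - 1*35562 = -134*(-134 + 69*30) - 1*35562 = -134*(-134 + 2070) - 35562 = -134*1936 - 35562 = -259424 - 35562 = -294986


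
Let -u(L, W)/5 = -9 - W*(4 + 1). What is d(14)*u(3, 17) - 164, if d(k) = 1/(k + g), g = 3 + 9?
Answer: -1897/13 ≈ -145.92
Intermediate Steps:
g = 12
u(L, W) = 45 + 25*W (u(L, W) = -5*(-9 - W*(4 + 1)) = -5*(-9 - W*5) = -5*(-9 - 5*W) = 45 + 25*W)
d(k) = 1/(12 + k) (d(k) = 1/(k + 12) = 1/(12 + k))
d(14)*u(3, 17) - 164 = (45 + 25*17)/(12 + 14) - 164 = (45 + 425)/26 - 164 = (1/26)*470 - 164 = 235/13 - 164 = -1897/13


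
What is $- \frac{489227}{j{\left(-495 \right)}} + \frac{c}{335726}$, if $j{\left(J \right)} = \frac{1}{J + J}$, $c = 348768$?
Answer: $\frac{81301880956374}{167863} \approx 4.8433 \cdot 10^{8}$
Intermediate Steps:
$j{\left(J \right)} = \frac{1}{2 J}$
$- \frac{489227}{j{\left(-495 \right)}} + \frac{c}{335726} = - \frac{489227}{\frac{1}{2} \frac{1}{-495}} + \frac{348768}{335726} = - \frac{489227}{\frac{1}{2} \left(- \frac{1}{495}\right)} + 348768 \cdot \frac{1}{335726} = - \frac{489227}{- \frac{1}{990}} + \frac{174384}{167863} = \left(-489227\right) \left(-990\right) + \frac{174384}{167863} = 484334730 + \frac{174384}{167863} = \frac{81301880956374}{167863}$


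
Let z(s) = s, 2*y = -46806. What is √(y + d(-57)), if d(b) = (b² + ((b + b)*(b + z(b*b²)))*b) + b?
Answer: I*√1203774711 ≈ 34695.0*I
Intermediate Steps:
y = -23403 (y = (½)*(-46806) = -23403)
d(b) = b + b² + 2*b²*(b + b³) (d(b) = (b² + ((b + b)*(b + b*b²))*b) + b = (b² + ((2*b)*(b + b³))*b) + b = (b² + (2*b*(b + b³))*b) + b = (b² + 2*b²*(b + b³)) + b = b + b² + 2*b²*(b + b³))
√(y + d(-57)) = √(-23403 - 57*(1 - 57 + 2*(-57)² + 2*(-57)⁴)) = √(-23403 - 57*(1 - 57 + 2*3249 + 2*10556001)) = √(-23403 - 57*(1 - 57 + 6498 + 21112002)) = √(-23403 - 57*21118444) = √(-23403 - 1203751308) = √(-1203774711) = I*√1203774711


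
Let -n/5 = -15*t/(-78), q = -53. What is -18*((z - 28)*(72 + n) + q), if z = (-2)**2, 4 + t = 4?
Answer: 32058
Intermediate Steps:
t = 0 (t = -4 + 4 = 0)
z = 4
n = 0 (n = -5*(-15*0)/(-78) = -0*(-1)/78 = -5*0 = 0)
-18*((z - 28)*(72 + n) + q) = -18*((4 - 28)*(72 + 0) - 53) = -18*(-24*72 - 53) = -18*(-1728 - 53) = -18*(-1781) = 32058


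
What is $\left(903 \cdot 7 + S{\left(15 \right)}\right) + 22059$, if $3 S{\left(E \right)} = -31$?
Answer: $\frac{85109}{3} \approx 28370.0$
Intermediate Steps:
$S{\left(E \right)} = - \frac{31}{3}$ ($S{\left(E \right)} = \frac{1}{3} \left(-31\right) = - \frac{31}{3}$)
$\left(903 \cdot 7 + S{\left(15 \right)}\right) + 22059 = \left(903 \cdot 7 - \frac{31}{3}\right) + 22059 = \left(6321 - \frac{31}{3}\right) + 22059 = \frac{18932}{3} + 22059 = \frac{85109}{3}$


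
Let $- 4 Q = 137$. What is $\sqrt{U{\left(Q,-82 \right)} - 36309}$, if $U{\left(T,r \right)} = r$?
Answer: $i \sqrt{36391} \approx 190.76 i$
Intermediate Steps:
$Q = - \frac{137}{4}$ ($Q = \left(- \frac{1}{4}\right) 137 = - \frac{137}{4} \approx -34.25$)
$\sqrt{U{\left(Q,-82 \right)} - 36309} = \sqrt{-82 - 36309} = \sqrt{-36391} = i \sqrt{36391}$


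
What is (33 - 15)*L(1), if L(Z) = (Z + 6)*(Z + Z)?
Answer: 252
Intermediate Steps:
L(Z) = 2*Z*(6 + Z) (L(Z) = (6 + Z)*(2*Z) = 2*Z*(6 + Z))
(33 - 15)*L(1) = (33 - 15)*(2*1*(6 + 1)) = 18*(2*1*7) = 18*14 = 252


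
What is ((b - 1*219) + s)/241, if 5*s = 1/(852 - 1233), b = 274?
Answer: 104774/459105 ≈ 0.22821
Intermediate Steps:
s = -1/1905 (s = 1/(5*(852 - 1233)) = (1/5)/(-381) = (1/5)*(-1/381) = -1/1905 ≈ -0.00052493)
((b - 1*219) + s)/241 = ((274 - 1*219) - 1/1905)/241 = ((274 - 219) - 1/1905)*(1/241) = (55 - 1/1905)*(1/241) = (104774/1905)*(1/241) = 104774/459105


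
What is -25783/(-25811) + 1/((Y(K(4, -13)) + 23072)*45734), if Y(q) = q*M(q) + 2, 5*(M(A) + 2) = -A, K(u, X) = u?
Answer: 135973624311763/136121289756036 ≈ 0.99891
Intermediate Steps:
M(A) = -2 - A/5 (M(A) = -2 + (-A)/5 = -2 - A/5)
Y(q) = 2 + q*(-2 - q/5) (Y(q) = q*(-2 - q/5) + 2 = 2 + q*(-2 - q/5))
-25783/(-25811) + 1/((Y(K(4, -13)) + 23072)*45734) = -25783/(-25811) + 1/(((2 - 1/5*4*(10 + 4)) + 23072)*45734) = -25783*(-1/25811) + (1/45734)/((2 - 1/5*4*14) + 23072) = 25783/25811 + (1/45734)/((2 - 56/5) + 23072) = 25783/25811 + (1/45734)/(-46/5 + 23072) = 25783/25811 + (1/45734)/(115314/5) = 25783/25811 + (5/115314)*(1/45734) = 25783/25811 + 5/5273770476 = 135973624311763/136121289756036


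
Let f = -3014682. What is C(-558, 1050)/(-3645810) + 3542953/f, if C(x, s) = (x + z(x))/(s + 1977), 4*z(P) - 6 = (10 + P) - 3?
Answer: -26066370361149421/22179752804923560 ≈ -1.1752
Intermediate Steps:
z(P) = 13/4 + P/4 (z(P) = 3/2 + ((10 + P) - 3)/4 = 3/2 + (7 + P)/4 = 3/2 + (7/4 + P/4) = 13/4 + P/4)
C(x, s) = (13/4 + 5*x/4)/(1977 + s) (C(x, s) = (x + (13/4 + x/4))/(s + 1977) = (13/4 + 5*x/4)/(1977 + s))
C(-558, 1050)/(-3645810) + 3542953/f = ((13 + 5*(-558))/(4*(1977 + 1050)))/(-3645810) + 3542953/(-3014682) = ((¼)*(13 - 2790)/3027)*(-1/3645810) + 3542953*(-1/3014682) = ((¼)*(1/3027)*(-2777))*(-1/3645810) - 3542953/3014682 = -2777/12108*(-1/3645810) - 3542953/3014682 = 2777/44143467480 - 3542953/3014682 = -26066370361149421/22179752804923560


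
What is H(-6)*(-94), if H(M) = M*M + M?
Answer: -2820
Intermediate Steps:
H(M) = M + M² (H(M) = M² + M = M + M²)
H(-6)*(-94) = -6*(1 - 6)*(-94) = -6*(-5)*(-94) = 30*(-94) = -2820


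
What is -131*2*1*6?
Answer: -1572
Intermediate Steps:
-131*2*1*6 = -262*6 = -131*12 = -1572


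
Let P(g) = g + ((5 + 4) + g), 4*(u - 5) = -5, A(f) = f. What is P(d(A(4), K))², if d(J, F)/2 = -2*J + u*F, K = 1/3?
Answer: 324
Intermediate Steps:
u = 15/4 (u = 5 + (¼)*(-5) = 5 - 5/4 = 15/4 ≈ 3.7500)
K = ⅓ ≈ 0.33333
d(J, F) = -4*J + 15*F/2 (d(J, F) = 2*(-2*J + 15*F/4) = -4*J + 15*F/2)
P(g) = 9 + 2*g (P(g) = g + (9 + g) = 9 + 2*g)
P(d(A(4), K))² = (9 + 2*(-4*4 + (15/2)*(⅓)))² = (9 + 2*(-16 + 5/2))² = (9 + 2*(-27/2))² = (9 - 27)² = (-18)² = 324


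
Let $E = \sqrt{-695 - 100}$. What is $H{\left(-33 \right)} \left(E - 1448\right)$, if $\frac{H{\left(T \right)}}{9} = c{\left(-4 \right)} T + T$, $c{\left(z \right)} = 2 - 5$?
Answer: $-860112 + 594 i \sqrt{795} \approx -8.6011 \cdot 10^{5} + 16748.0 i$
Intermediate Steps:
$E = i \sqrt{795}$ ($E = \sqrt{-795} = i \sqrt{795} \approx 28.196 i$)
$c{\left(z \right)} = -3$
$H{\left(T \right)} = - 18 T$ ($H{\left(T \right)} = 9 \left(- 3 T + T\right) = 9 \left(- 2 T\right) = - 18 T$)
$H{\left(-33 \right)} \left(E - 1448\right) = \left(-18\right) \left(-33\right) \left(i \sqrt{795} - 1448\right) = 594 \left(-1448 + i \sqrt{795}\right) = -860112 + 594 i \sqrt{795}$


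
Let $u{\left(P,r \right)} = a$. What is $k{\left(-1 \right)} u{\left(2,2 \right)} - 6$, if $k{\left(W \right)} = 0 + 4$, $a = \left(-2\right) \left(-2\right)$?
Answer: $10$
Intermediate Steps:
$a = 4$
$u{\left(P,r \right)} = 4$
$k{\left(W \right)} = 4$
$k{\left(-1 \right)} u{\left(2,2 \right)} - 6 = 4 \cdot 4 - 6 = 16 - 6 = 10$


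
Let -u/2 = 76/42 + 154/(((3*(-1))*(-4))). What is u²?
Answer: 42025/49 ≈ 857.65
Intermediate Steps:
u = -205/7 (u = -2*(76/42 + 154/(((3*(-1))*(-4)))) = -2*(76*(1/42) + 154/((-3*(-4)))) = -2*(38/21 + 154/12) = -2*(38/21 + 154*(1/12)) = -2*(38/21 + 77/6) = -2*205/14 = -205/7 ≈ -29.286)
u² = (-205/7)² = 42025/49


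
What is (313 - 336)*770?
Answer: -17710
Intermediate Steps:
(313 - 336)*770 = -23*770 = -17710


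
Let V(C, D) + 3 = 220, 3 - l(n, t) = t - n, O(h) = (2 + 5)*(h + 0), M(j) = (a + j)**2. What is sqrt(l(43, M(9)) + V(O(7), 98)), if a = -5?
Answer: sqrt(247) ≈ 15.716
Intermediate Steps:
M(j) = (-5 + j)**2
O(h) = 7*h
l(n, t) = 3 + n - t (l(n, t) = 3 - (t - n) = 3 + (n - t) = 3 + n - t)
V(C, D) = 217 (V(C, D) = -3 + 220 = 217)
sqrt(l(43, M(9)) + V(O(7), 98)) = sqrt((3 + 43 - (-5 + 9)**2) + 217) = sqrt((3 + 43 - 1*4**2) + 217) = sqrt((3 + 43 - 1*16) + 217) = sqrt((3 + 43 - 16) + 217) = sqrt(30 + 217) = sqrt(247)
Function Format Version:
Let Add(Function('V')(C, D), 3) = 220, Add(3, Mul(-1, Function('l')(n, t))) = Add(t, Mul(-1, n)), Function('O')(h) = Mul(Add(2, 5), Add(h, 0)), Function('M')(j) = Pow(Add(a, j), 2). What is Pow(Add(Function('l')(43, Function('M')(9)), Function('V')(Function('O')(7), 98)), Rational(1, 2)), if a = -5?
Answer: Pow(247, Rational(1, 2)) ≈ 15.716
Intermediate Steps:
Function('M')(j) = Pow(Add(-5, j), 2)
Function('O')(h) = Mul(7, h)
Function('l')(n, t) = Add(3, n, Mul(-1, t)) (Function('l')(n, t) = Add(3, Mul(-1, Add(t, Mul(-1, n)))) = Add(3, Add(n, Mul(-1, t))) = Add(3, n, Mul(-1, t)))
Function('V')(C, D) = 217 (Function('V')(C, D) = Add(-3, 220) = 217)
Pow(Add(Function('l')(43, Function('M')(9)), Function('V')(Function('O')(7), 98)), Rational(1, 2)) = Pow(Add(Add(3, 43, Mul(-1, Pow(Add(-5, 9), 2))), 217), Rational(1, 2)) = Pow(Add(Add(3, 43, Mul(-1, Pow(4, 2))), 217), Rational(1, 2)) = Pow(Add(Add(3, 43, Mul(-1, 16)), 217), Rational(1, 2)) = Pow(Add(Add(3, 43, -16), 217), Rational(1, 2)) = Pow(Add(30, 217), Rational(1, 2)) = Pow(247, Rational(1, 2))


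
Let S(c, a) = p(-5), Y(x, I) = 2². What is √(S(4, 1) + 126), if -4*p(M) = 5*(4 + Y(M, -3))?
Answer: 2*√29 ≈ 10.770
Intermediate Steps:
Y(x, I) = 4
p(M) = -10 (p(M) = -5*(4 + 4)/4 = -5*8/4 = -¼*40 = -10)
S(c, a) = -10
√(S(4, 1) + 126) = √(-10 + 126) = √116 = 2*√29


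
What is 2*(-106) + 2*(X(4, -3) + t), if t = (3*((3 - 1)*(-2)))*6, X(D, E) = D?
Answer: -348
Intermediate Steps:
t = -72 (t = (3*(2*(-2)))*6 = (3*(-4))*6 = -12*6 = -72)
2*(-106) + 2*(X(4, -3) + t) = 2*(-106) + 2*(4 - 72) = -212 + 2*(-68) = -212 - 136 = -348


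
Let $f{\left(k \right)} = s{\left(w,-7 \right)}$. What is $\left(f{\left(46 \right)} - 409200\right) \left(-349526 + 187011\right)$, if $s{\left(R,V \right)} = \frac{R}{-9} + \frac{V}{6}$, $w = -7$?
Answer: $\frac{1197021621605}{18} \approx 6.6501 \cdot 10^{10}$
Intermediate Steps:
$s{\left(R,V \right)} = - \frac{R}{9} + \frac{V}{6}$ ($s{\left(R,V \right)} = R \left(- \frac{1}{9}\right) + V \frac{1}{6} = - \frac{R}{9} + \frac{V}{6}$)
$f{\left(k \right)} = - \frac{7}{18}$ ($f{\left(k \right)} = \left(- \frac{1}{9}\right) \left(-7\right) + \frac{1}{6} \left(-7\right) = \frac{7}{9} - \frac{7}{6} = - \frac{7}{18}$)
$\left(f{\left(46 \right)} - 409200\right) \left(-349526 + 187011\right) = \left(- \frac{7}{18} - 409200\right) \left(-349526 + 187011\right) = \left(- \frac{7365607}{18}\right) \left(-162515\right) = \frac{1197021621605}{18}$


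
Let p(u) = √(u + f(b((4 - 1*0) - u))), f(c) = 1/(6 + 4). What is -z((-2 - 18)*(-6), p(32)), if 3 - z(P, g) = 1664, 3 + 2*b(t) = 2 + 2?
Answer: 1661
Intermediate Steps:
b(t) = ½ (b(t) = -3/2 + (2 + 2)/2 = -3/2 + (½)*4 = -3/2 + 2 = ½)
f(c) = ⅒ (f(c) = 1/10 = ⅒)
p(u) = √(⅒ + u) (p(u) = √(u + ⅒) = √(⅒ + u))
z(P, g) = -1661 (z(P, g) = 3 - 1*1664 = 3 - 1664 = -1661)
-z((-2 - 18)*(-6), p(32)) = -1*(-1661) = 1661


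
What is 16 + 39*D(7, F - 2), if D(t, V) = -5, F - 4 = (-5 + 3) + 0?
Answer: -179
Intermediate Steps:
F = 2 (F = 4 + ((-5 + 3) + 0) = 4 + (-2 + 0) = 4 - 2 = 2)
16 + 39*D(7, F - 2) = 16 + 39*(-5) = 16 - 195 = -179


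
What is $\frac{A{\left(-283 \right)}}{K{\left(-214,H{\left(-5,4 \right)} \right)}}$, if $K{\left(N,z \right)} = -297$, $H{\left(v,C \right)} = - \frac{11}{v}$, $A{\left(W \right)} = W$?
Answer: $\frac{283}{297} \approx 0.95286$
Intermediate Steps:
$\frac{A{\left(-283 \right)}}{K{\left(-214,H{\left(-5,4 \right)} \right)}} = - \frac{283}{-297} = \left(-283\right) \left(- \frac{1}{297}\right) = \frac{283}{297}$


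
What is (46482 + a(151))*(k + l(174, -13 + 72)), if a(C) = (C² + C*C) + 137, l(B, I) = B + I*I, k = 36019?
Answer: 3658775954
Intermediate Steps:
l(B, I) = B + I²
a(C) = 137 + 2*C² (a(C) = (C² + C²) + 137 = 2*C² + 137 = 137 + 2*C²)
(46482 + a(151))*(k + l(174, -13 + 72)) = (46482 + (137 + 2*151²))*(36019 + (174 + (-13 + 72)²)) = (46482 + (137 + 2*22801))*(36019 + (174 + 59²)) = (46482 + (137 + 45602))*(36019 + (174 + 3481)) = (46482 + 45739)*(36019 + 3655) = 92221*39674 = 3658775954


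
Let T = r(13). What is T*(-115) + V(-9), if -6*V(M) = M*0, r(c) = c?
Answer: -1495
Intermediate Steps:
V(M) = 0 (V(M) = -M*0/6 = -⅙*0 = 0)
T = 13
T*(-115) + V(-9) = 13*(-115) + 0 = -1495 + 0 = -1495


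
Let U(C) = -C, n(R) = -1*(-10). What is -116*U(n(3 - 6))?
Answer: 1160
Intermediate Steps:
n(R) = 10
-116*U(n(3 - 6)) = -(-116)*10 = -116*(-10) = 1160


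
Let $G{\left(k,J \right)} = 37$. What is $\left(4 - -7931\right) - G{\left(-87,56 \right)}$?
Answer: $7898$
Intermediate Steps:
$\left(4 - -7931\right) - G{\left(-87,56 \right)} = \left(4 - -7931\right) - 37 = \left(4 + 7931\right) - 37 = 7935 - 37 = 7898$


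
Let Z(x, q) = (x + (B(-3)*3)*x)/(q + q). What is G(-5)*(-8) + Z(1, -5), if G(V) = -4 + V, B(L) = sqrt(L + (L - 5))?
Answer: 719/10 - 3*I*sqrt(11)/10 ≈ 71.9 - 0.99499*I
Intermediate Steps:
B(L) = sqrt(-5 + 2*L) (B(L) = sqrt(L + (-5 + L)) = sqrt(-5 + 2*L))
Z(x, q) = (x + 3*I*x*sqrt(11))/(2*q) (Z(x, q) = (x + (sqrt(-5 + 2*(-3))*3)*x)/(q + q) = (x + (sqrt(-5 - 6)*3)*x)/((2*q)) = (x + (sqrt(-11)*3)*x)*(1/(2*q)) = (x + ((I*sqrt(11))*3)*x)*(1/(2*q)) = (x + (3*I*sqrt(11))*x)*(1/(2*q)) = (x + 3*I*x*sqrt(11))*(1/(2*q)) = (x + 3*I*x*sqrt(11))/(2*q))
G(-5)*(-8) + Z(1, -5) = (-4 - 5)*(-8) + (1/2)*1*(1 + 3*I*sqrt(11))/(-5) = -9*(-8) + (1/2)*1*(-1/5)*(1 + 3*I*sqrt(11)) = 72 + (-1/10 - 3*I*sqrt(11)/10) = 719/10 - 3*I*sqrt(11)/10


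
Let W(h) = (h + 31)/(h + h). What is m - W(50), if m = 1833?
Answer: 183219/100 ≈ 1832.2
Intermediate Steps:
W(h) = (31 + h)/(2*h) (W(h) = (31 + h)/((2*h)) = (31 + h)*(1/(2*h)) = (31 + h)/(2*h))
m - W(50) = 1833 - (31 + 50)/(2*50) = 1833 - 81/(2*50) = 1833 - 1*81/100 = 1833 - 81/100 = 183219/100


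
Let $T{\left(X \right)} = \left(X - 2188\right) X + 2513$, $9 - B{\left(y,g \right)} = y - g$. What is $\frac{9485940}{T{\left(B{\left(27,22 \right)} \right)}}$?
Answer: $- \frac{9485940}{6223} \approx -1524.3$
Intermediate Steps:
$B{\left(y,g \right)} = 9 + g - y$ ($B{\left(y,g \right)} = 9 - \left(y - g\right) = 9 + \left(g - y\right) = 9 + g - y$)
$T{\left(X \right)} = 2513 + X \left(-2188 + X\right)$ ($T{\left(X \right)} = \left(-2188 + X\right) X + 2513 = X \left(-2188 + X\right) + 2513 = 2513 + X \left(-2188 + X\right)$)
$\frac{9485940}{T{\left(B{\left(27,22 \right)} \right)}} = \frac{9485940}{2513 + \left(9 + 22 - 27\right)^{2} - 2188 \left(9 + 22 - 27\right)} = \frac{9485940}{2513 + 4^{2} - 8752} = \frac{9485940}{2513 + 16 - 8752} = \frac{9485940}{-6223} = 9485940 \left(- \frac{1}{6223}\right) = - \frac{9485940}{6223}$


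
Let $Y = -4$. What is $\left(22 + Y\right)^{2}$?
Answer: $324$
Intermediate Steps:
$\left(22 + Y\right)^{2} = \left(22 - 4\right)^{2} = 18^{2} = 324$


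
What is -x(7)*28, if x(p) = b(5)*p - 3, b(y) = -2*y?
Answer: 2044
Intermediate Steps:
x(p) = -3 - 10*p (x(p) = (-2*5)*p - 3 = -10*p - 3 = -3 - 10*p)
-x(7)*28 = -(-3 - 10*7)*28 = -(-3 - 70)*28 = -(-73)*28 = -1*(-2044) = 2044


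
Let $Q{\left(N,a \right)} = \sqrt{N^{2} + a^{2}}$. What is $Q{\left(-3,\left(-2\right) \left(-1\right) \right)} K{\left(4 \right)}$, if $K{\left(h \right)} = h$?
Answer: $4 \sqrt{13} \approx 14.422$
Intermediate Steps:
$Q{\left(-3,\left(-2\right) \left(-1\right) \right)} K{\left(4 \right)} = \sqrt{\left(-3\right)^{2} + \left(\left(-2\right) \left(-1\right)\right)^{2}} \cdot 4 = \sqrt{9 + 2^{2}} \cdot 4 = \sqrt{9 + 4} \cdot 4 = \sqrt{13} \cdot 4 = 4 \sqrt{13}$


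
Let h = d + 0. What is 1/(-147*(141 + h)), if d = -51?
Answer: -1/13230 ≈ -7.5586e-5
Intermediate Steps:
h = -51 (h = -51 + 0 = -51)
1/(-147*(141 + h)) = 1/(-147*(141 - 51)) = 1/(-147*90) = 1/(-13230) = -1/13230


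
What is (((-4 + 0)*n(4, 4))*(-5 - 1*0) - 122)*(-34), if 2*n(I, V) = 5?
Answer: 2448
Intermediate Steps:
n(I, V) = 5/2 (n(I, V) = (½)*5 = 5/2)
(((-4 + 0)*n(4, 4))*(-5 - 1*0) - 122)*(-34) = (((-4 + 0)*(5/2))*(-5 - 1*0) - 122)*(-34) = ((-4*5/2)*(-5 + 0) - 122)*(-34) = (-10*(-5) - 122)*(-34) = (50 - 122)*(-34) = -72*(-34) = 2448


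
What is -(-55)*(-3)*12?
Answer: -1980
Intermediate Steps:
-(-55)*(-3)*12 = -11*15*12 = -165*12 = -1980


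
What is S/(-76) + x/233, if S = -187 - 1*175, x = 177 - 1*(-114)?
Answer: 53231/8854 ≈ 6.0121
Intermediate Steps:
x = 291 (x = 177 + 114 = 291)
S = -362 (S = -187 - 175 = -362)
S/(-76) + x/233 = -362/(-76) + 291/233 = -362*(-1/76) + 291*(1/233) = 181/38 + 291/233 = 53231/8854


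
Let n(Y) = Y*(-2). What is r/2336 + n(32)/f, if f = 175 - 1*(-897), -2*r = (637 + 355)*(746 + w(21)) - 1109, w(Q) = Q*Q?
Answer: -1079961/4288 ≈ -251.86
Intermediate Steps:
w(Q) = Q²
n(Y) = -2*Y
r = -1176395/2 (r = -((637 + 355)*(746 + 21²) - 1109)/2 = -(992*(746 + 441) - 1109)/2 = -(992*1187 - 1109)/2 = -(1177504 - 1109)/2 = -½*1176395 = -1176395/2 ≈ -5.8820e+5)
f = 1072 (f = 175 + 897 = 1072)
r/2336 + n(32)/f = -1176395/2/2336 - 2*32/1072 = -1176395/2*1/2336 - 64*1/1072 = -16115/64 - 4/67 = -1079961/4288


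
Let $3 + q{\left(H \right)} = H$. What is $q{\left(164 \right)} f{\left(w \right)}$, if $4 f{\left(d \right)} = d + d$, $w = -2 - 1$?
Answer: $- \frac{483}{2} \approx -241.5$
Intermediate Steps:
$w = -3$
$q{\left(H \right)} = -3 + H$
$f{\left(d \right)} = \frac{d}{2}$ ($f{\left(d \right)} = \frac{d + d}{4} = \frac{2 d}{4} = \frac{d}{2}$)
$q{\left(164 \right)} f{\left(w \right)} = \left(-3 + 164\right) \frac{1}{2} \left(-3\right) = 161 \left(- \frac{3}{2}\right) = - \frac{483}{2}$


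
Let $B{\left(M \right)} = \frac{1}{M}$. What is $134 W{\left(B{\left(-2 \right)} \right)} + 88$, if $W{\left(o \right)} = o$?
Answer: $21$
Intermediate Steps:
$134 W{\left(B{\left(-2 \right)} \right)} + 88 = \frac{134}{-2} + 88 = 134 \left(- \frac{1}{2}\right) + 88 = -67 + 88 = 21$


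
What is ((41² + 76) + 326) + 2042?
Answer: 4125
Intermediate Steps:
((41² + 76) + 326) + 2042 = ((1681 + 76) + 326) + 2042 = (1757 + 326) + 2042 = 2083 + 2042 = 4125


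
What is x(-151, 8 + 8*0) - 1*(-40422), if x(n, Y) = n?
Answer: 40271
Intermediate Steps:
x(-151, 8 + 8*0) - 1*(-40422) = -151 - 1*(-40422) = -151 + 40422 = 40271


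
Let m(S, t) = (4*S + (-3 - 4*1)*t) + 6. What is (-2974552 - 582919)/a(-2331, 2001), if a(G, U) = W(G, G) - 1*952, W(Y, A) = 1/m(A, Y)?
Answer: 24898739529/6663047 ≈ 3736.8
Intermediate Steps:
m(S, t) = 6 - 7*t + 4*S (m(S, t) = (4*S + (-3 - 4)*t) + 6 = (4*S - 7*t) + 6 = (-7*t + 4*S) + 6 = 6 - 7*t + 4*S)
W(Y, A) = 1/(6 - 7*Y + 4*A)
a(G, U) = -952 + 1/(6 - 3*G) (a(G, U) = 1/(6 - 7*G + 4*G) - 1*952 = 1/(6 - 3*G) - 952 = -952 + 1/(6 - 3*G))
(-2974552 - 582919)/a(-2331, 2001) = (-2974552 - 582919)/(((-5711 + 2856*(-2331))/(3*(2 - 1*(-2331))))) = -3557471*3*(2 + 2331)/(-5711 - 6657336) = -3557471/((1/3)*(-6663047)/2333) = -3557471/((1/3)*(1/2333)*(-6663047)) = -3557471/(-6663047/6999) = -3557471*(-6999/6663047) = 24898739529/6663047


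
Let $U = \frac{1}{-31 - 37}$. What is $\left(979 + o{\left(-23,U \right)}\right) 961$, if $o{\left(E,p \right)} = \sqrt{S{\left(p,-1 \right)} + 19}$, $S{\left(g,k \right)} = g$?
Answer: $940819 + \frac{961 \sqrt{21947}}{34} \approx 9.4501 \cdot 10^{5}$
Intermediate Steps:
$U = - \frac{1}{68}$ ($U = \frac{1}{-68} = - \frac{1}{68} \approx -0.014706$)
$o{\left(E,p \right)} = \sqrt{19 + p}$ ($o{\left(E,p \right)} = \sqrt{p + 19} = \sqrt{19 + p}$)
$\left(979 + o{\left(-23,U \right)}\right) 961 = \left(979 + \sqrt{19 - \frac{1}{68}}\right) 961 = \left(979 + \sqrt{\frac{1291}{68}}\right) 961 = \left(979 + \frac{\sqrt{21947}}{34}\right) 961 = 940819 + \frac{961 \sqrt{21947}}{34}$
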